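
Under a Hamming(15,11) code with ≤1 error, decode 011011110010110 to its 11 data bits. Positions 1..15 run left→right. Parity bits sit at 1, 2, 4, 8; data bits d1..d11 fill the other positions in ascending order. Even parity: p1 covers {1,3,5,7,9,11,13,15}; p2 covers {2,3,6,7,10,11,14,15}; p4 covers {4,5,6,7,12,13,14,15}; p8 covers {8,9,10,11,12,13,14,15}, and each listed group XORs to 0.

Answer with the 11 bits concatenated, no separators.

s1 (pos 1,3,5,7,9,11,13,15): 0⊕1⊕1⊕1⊕0⊕1⊕1⊕0 = 1
s2 (pos 2,3,6,7,10,11,14,15): 1⊕1⊕1⊕1⊕0⊕1⊕1⊕0 = 0
s4 (pos 4,5,6,7,12,13,14,15): 0⊕1⊕1⊕1⊕0⊕1⊕1⊕0 = 1
s8 (pos 8,9,10,11,12,13,14,15): 1⊕0⊕0⊕1⊕0⊕1⊕1⊕0 = 0
Syndrome s8…s1 = 0101 → error at position 5.
Flip position 5: 011011110010110 → 011001110010110
Read data bits from positions 3,5,6,7,9,10,11,12,13,14,15: 10110010110

10110010110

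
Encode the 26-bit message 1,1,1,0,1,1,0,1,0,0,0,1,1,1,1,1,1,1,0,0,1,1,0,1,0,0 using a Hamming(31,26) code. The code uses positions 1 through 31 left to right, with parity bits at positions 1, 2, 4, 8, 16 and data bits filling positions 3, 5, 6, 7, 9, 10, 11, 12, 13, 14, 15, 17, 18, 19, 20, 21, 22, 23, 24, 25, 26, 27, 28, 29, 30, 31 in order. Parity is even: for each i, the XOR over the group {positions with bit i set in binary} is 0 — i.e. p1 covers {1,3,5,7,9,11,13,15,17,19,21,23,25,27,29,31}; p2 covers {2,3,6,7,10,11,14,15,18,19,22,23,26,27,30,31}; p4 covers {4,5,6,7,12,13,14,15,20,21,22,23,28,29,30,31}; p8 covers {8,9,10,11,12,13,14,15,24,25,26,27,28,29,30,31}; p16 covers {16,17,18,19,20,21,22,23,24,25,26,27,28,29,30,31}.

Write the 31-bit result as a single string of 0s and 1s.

1110110011010000111111100110100

Place data at non-parity positions: p1 p2 1 p4 1 1 0 p8 1 1 0 1 0 0 0 p16 1 1 1 1 1 1 1 0 0 1 1 0 1 0 0
p1 (pos 1,3,5,7,9,11,13,15,17,19,21,23,25,27,29,31): XOR of data positions = 1⊕1⊕0⊕1⊕0⊕0⊕0⊕1⊕1⊕1⊕1⊕0⊕1⊕1⊕0 = 1
p2 (pos 2,3,6,7,10,11,14,15,18,19,22,23,26,27,30,31): XOR of data positions = 1⊕1⊕0⊕1⊕0⊕0⊕0⊕1⊕1⊕1⊕1⊕1⊕1⊕0⊕0 = 1
p4 (pos 4,5,6,7,12,13,14,15,20,21,22,23,28,29,30,31): XOR of data positions = 1⊕1⊕0⊕1⊕0⊕0⊕0⊕1⊕1⊕1⊕1⊕0⊕1⊕0⊕0 = 0
p8 (pos 8,9,10,11,12,13,14,15,24,25,26,27,28,29,30,31): XOR of data positions = 1⊕1⊕0⊕1⊕0⊕0⊕0⊕0⊕0⊕1⊕1⊕0⊕1⊕0⊕0 = 0
p16 (pos 16,17,18,19,20,21,22,23,24,25,26,27,28,29,30,31): XOR of data positions = 1⊕1⊕1⊕1⊕1⊕1⊕1⊕0⊕0⊕1⊕1⊕0⊕1⊕0⊕0 = 0
Codeword: 1110110011010000111111100110100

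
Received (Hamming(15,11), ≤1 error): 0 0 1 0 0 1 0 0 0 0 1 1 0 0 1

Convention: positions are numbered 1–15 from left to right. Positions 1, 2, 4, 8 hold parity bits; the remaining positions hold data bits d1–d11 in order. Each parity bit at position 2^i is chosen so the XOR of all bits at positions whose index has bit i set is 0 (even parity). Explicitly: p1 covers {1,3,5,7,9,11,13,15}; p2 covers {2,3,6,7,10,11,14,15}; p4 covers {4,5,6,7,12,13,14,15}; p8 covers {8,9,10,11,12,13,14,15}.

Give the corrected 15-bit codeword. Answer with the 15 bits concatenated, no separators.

001001000011101

s1 (pos 1,3,5,7,9,11,13,15): 0⊕1⊕0⊕0⊕0⊕1⊕0⊕1 = 1
s2 (pos 2,3,6,7,10,11,14,15): 0⊕1⊕1⊕0⊕0⊕1⊕0⊕1 = 0
s4 (pos 4,5,6,7,12,13,14,15): 0⊕0⊕1⊕0⊕1⊕0⊕0⊕1 = 1
s8 (pos 8,9,10,11,12,13,14,15): 0⊕0⊕0⊕1⊕1⊕0⊕0⊕1 = 1
Syndrome s8…s1 = 1101 → error at position 13.
Flip position 13: 001001000011001 → 001001000011101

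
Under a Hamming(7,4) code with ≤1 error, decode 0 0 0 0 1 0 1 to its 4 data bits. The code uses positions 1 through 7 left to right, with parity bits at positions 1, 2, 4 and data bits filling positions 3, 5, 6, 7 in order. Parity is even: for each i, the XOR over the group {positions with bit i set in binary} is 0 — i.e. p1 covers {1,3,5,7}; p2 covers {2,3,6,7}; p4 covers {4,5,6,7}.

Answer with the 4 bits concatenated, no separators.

0101

s1 (pos 1,3,5,7): 0⊕0⊕1⊕1 = 0
s2 (pos 2,3,6,7): 0⊕0⊕0⊕1 = 1
s4 (pos 4,5,6,7): 0⊕1⊕0⊕1 = 0
Syndrome s4…s1 = 010 → error at position 2.
Flip position 2: 0000101 → 0100101
Read data bits from positions 3,5,6,7: 0101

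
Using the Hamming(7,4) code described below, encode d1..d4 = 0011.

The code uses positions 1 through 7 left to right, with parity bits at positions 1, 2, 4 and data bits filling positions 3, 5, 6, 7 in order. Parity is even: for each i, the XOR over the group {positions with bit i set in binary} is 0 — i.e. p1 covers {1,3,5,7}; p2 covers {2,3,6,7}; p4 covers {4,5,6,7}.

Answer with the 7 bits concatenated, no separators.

Place data at non-parity positions: p1 p2 0 p4 0 1 1
p1 (pos 1,3,5,7): XOR of data positions = 0⊕0⊕1 = 1
p2 (pos 2,3,6,7): XOR of data positions = 0⊕1⊕1 = 0
p4 (pos 4,5,6,7): XOR of data positions = 0⊕1⊕1 = 0
Codeword: 1000011

1000011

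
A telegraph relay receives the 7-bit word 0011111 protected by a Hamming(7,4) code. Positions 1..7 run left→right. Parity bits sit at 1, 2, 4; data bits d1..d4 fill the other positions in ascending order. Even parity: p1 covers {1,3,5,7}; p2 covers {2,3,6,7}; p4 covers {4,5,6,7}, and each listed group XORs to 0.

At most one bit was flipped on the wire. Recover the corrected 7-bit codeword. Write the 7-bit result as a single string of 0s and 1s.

s1 (pos 1,3,5,7): 0⊕1⊕1⊕1 = 1
s2 (pos 2,3,6,7): 0⊕1⊕1⊕1 = 1
s4 (pos 4,5,6,7): 1⊕1⊕1⊕1 = 0
Syndrome s4…s1 = 011 → error at position 3.
Flip position 3: 0011111 → 0001111

0001111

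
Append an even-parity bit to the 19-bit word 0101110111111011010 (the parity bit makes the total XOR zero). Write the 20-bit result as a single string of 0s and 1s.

XOR of the 19 data bits: 0⊕1⊕0⊕1⊕1⊕1⊕0⊕1⊕1⊕1⊕1⊕1⊕1⊕0⊕1⊕1⊕0⊕1⊕0 = 1
Parity bit = 1 (so all 20 bits XOR to 0).

01011101111110110101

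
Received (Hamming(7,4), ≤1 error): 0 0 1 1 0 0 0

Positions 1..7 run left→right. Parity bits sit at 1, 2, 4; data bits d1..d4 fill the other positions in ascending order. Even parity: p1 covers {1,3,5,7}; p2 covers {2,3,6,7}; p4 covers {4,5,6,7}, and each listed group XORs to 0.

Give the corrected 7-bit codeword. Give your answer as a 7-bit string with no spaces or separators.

0011001

s1 (pos 1,3,5,7): 0⊕1⊕0⊕0 = 1
s2 (pos 2,3,6,7): 0⊕1⊕0⊕0 = 1
s4 (pos 4,5,6,7): 1⊕0⊕0⊕0 = 1
Syndrome s4…s1 = 111 → error at position 7.
Flip position 7: 0011000 → 0011001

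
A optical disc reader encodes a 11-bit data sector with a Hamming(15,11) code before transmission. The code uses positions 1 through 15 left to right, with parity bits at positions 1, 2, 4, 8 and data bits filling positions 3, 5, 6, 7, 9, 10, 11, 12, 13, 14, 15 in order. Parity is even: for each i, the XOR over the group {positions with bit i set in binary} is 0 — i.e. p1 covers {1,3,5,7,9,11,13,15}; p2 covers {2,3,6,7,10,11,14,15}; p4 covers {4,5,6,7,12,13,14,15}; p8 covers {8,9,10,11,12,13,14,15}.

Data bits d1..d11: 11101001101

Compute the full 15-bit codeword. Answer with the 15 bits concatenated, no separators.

111111001001101

Place data at non-parity positions: p1 p2 1 p4 1 1 0 p8 1 0 0 1 1 0 1
p1 (pos 1,3,5,7,9,11,13,15): XOR of data positions = 1⊕1⊕0⊕1⊕0⊕1⊕1 = 1
p2 (pos 2,3,6,7,10,11,14,15): XOR of data positions = 1⊕1⊕0⊕0⊕0⊕0⊕1 = 1
p4 (pos 4,5,6,7,12,13,14,15): XOR of data positions = 1⊕1⊕0⊕1⊕1⊕0⊕1 = 1
p8 (pos 8,9,10,11,12,13,14,15): XOR of data positions = 1⊕0⊕0⊕1⊕1⊕0⊕1 = 0
Codeword: 111111001001101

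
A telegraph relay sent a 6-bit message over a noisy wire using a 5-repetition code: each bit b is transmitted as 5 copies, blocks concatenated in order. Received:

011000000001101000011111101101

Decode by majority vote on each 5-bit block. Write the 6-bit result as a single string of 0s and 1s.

001011

Block 1 (01100): 2 ones → 0
Block 2 (00000): 0 ones → 0
Block 3 (01101): 3 ones → 1
Block 4 (00001): 1 one → 0
Block 5 (11111): 5 ones → 1
Block 6 (01101): 3 ones → 1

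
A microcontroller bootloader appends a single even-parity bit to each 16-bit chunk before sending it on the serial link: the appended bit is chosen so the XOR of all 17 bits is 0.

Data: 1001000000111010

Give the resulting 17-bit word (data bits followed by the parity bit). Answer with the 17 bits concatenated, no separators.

10010000001110100

XOR of the 16 data bits: 1⊕0⊕0⊕1⊕0⊕0⊕0⊕0⊕0⊕0⊕1⊕1⊕1⊕0⊕1⊕0 = 0
Parity bit = 0 (so all 17 bits XOR to 0).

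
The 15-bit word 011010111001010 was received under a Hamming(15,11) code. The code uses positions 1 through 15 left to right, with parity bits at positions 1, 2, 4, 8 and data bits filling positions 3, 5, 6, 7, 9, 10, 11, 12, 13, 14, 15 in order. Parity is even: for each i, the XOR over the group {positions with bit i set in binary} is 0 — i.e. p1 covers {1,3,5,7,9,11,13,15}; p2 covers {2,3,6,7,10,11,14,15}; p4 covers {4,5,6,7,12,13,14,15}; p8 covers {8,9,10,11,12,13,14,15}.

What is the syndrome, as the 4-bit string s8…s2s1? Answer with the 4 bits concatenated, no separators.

s1 (pos 1,3,5,7,9,11,13,15): 0⊕1⊕1⊕1⊕1⊕0⊕0⊕0 = 0
s2 (pos 2,3,6,7,10,11,14,15): 1⊕1⊕0⊕1⊕0⊕0⊕1⊕0 = 0
s4 (pos 4,5,6,7,12,13,14,15): 0⊕1⊕0⊕1⊕1⊕0⊕1⊕0 = 0
s8 (pos 8,9,10,11,12,13,14,15): 1⊕1⊕0⊕0⊕1⊕0⊕1⊕0 = 0
Syndrome s8…s1 = 0000 → no error.

0000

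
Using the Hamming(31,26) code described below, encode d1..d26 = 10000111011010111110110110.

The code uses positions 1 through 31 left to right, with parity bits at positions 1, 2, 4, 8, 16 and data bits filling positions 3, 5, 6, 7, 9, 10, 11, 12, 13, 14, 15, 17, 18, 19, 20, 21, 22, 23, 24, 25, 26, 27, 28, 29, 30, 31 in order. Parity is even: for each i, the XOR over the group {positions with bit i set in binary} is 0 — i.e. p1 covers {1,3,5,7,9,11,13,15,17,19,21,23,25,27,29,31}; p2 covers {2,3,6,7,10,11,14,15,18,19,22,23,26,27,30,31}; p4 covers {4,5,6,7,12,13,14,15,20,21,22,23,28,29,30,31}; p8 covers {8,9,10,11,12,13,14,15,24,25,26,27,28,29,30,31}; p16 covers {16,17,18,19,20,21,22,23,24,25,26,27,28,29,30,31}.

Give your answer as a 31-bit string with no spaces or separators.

Place data at non-parity positions: p1 p2 1 p4 0 0 0 p8 0 1 1 1 0 1 1 p16 0 1 0 1 1 1 1 1 0 1 1 0 1 1 0
p1 (pos 1,3,5,7,9,11,13,15,17,19,21,23,25,27,29,31): XOR of data positions = 1⊕0⊕0⊕0⊕1⊕0⊕1⊕0⊕0⊕1⊕1⊕0⊕1⊕1⊕0 = 1
p2 (pos 2,3,6,7,10,11,14,15,18,19,22,23,26,27,30,31): XOR of data positions = 1⊕0⊕0⊕1⊕1⊕1⊕1⊕1⊕0⊕1⊕1⊕1⊕1⊕1⊕0 = 1
p4 (pos 4,5,6,7,12,13,14,15,20,21,22,23,28,29,30,31): XOR of data positions = 0⊕0⊕0⊕1⊕0⊕1⊕1⊕1⊕1⊕1⊕1⊕0⊕1⊕1⊕0 = 1
p8 (pos 8,9,10,11,12,13,14,15,24,25,26,27,28,29,30,31): XOR of data positions = 0⊕1⊕1⊕1⊕0⊕1⊕1⊕1⊕0⊕1⊕1⊕0⊕1⊕1⊕0 = 0
p16 (pos 16,17,18,19,20,21,22,23,24,25,26,27,28,29,30,31): XOR of data positions = 0⊕1⊕0⊕1⊕1⊕1⊕1⊕1⊕0⊕1⊕1⊕0⊕1⊕1⊕0 = 0
Codeword: 1111000001110110010111110110110

1111000001110110010111110110110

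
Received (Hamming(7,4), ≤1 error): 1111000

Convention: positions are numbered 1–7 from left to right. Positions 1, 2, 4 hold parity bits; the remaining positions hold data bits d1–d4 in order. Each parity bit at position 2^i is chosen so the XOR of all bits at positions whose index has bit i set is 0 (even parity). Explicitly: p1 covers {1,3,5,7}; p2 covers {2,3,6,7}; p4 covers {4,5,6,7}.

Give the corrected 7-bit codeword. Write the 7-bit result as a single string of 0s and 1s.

1110000

s1 (pos 1,3,5,7): 1⊕1⊕0⊕0 = 0
s2 (pos 2,3,6,7): 1⊕1⊕0⊕0 = 0
s4 (pos 4,5,6,7): 1⊕0⊕0⊕0 = 1
Syndrome s4…s1 = 100 → error at position 4.
Flip position 4: 1111000 → 1110000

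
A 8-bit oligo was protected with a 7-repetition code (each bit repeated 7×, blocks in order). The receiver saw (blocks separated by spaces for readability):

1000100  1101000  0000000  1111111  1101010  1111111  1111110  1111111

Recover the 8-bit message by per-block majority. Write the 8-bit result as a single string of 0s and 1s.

00011111

Block 1 (1000100): 2 ones → 0
Block 2 (1101000): 3 ones → 0
Block 3 (0000000): 0 ones → 0
Block 4 (1111111): 7 ones → 1
Block 5 (1101010): 4 ones → 1
Block 6 (1111111): 7 ones → 1
Block 7 (1111110): 6 ones → 1
Block 8 (1111111): 7 ones → 1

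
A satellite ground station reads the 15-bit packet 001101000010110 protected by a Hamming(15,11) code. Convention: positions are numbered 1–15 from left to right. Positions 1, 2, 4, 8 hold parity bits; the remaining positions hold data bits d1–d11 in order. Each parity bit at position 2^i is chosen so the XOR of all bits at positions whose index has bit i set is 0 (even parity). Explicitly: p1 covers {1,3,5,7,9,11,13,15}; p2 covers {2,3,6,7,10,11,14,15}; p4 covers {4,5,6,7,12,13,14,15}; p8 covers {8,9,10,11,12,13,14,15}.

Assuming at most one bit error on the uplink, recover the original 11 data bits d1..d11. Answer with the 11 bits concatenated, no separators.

10101010110

s1 (pos 1,3,5,7,9,11,13,15): 0⊕1⊕0⊕0⊕0⊕1⊕1⊕0 = 1
s2 (pos 2,3,6,7,10,11,14,15): 0⊕1⊕1⊕0⊕0⊕1⊕1⊕0 = 0
s4 (pos 4,5,6,7,12,13,14,15): 1⊕0⊕1⊕0⊕0⊕1⊕1⊕0 = 0
s8 (pos 8,9,10,11,12,13,14,15): 0⊕0⊕0⊕1⊕0⊕1⊕1⊕0 = 1
Syndrome s8…s1 = 1001 → error at position 9.
Flip position 9: 001101000010110 → 001101001010110
Read data bits from positions 3,5,6,7,9,10,11,12,13,14,15: 10101010110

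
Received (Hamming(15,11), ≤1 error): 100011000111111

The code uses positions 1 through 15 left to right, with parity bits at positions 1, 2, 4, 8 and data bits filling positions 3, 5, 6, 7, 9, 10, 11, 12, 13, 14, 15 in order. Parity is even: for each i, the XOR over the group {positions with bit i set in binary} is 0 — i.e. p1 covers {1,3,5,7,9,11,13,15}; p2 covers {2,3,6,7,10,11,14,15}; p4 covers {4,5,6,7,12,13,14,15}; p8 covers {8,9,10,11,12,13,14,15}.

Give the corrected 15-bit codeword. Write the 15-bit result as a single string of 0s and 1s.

101011000111111

s1 (pos 1,3,5,7,9,11,13,15): 1⊕0⊕1⊕0⊕0⊕1⊕1⊕1 = 1
s2 (pos 2,3,6,7,10,11,14,15): 0⊕0⊕1⊕0⊕1⊕1⊕1⊕1 = 1
s4 (pos 4,5,6,7,12,13,14,15): 0⊕1⊕1⊕0⊕1⊕1⊕1⊕1 = 0
s8 (pos 8,9,10,11,12,13,14,15): 0⊕0⊕1⊕1⊕1⊕1⊕1⊕1 = 0
Syndrome s8…s1 = 0011 → error at position 3.
Flip position 3: 100011000111111 → 101011000111111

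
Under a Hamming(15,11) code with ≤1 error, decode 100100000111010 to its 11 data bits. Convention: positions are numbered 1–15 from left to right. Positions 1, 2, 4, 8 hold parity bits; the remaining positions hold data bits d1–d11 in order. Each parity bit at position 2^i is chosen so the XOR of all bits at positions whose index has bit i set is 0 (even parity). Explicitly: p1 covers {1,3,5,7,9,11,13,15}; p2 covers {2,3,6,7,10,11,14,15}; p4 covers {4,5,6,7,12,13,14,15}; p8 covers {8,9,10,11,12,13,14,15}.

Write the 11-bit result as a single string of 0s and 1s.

00100111010

s1 (pos 1,3,5,7,9,11,13,15): 1⊕0⊕0⊕0⊕0⊕1⊕0⊕0 = 0
s2 (pos 2,3,6,7,10,11,14,15): 0⊕0⊕0⊕0⊕1⊕1⊕1⊕0 = 1
s4 (pos 4,5,6,7,12,13,14,15): 1⊕0⊕0⊕0⊕1⊕0⊕1⊕0 = 1
s8 (pos 8,9,10,11,12,13,14,15): 0⊕0⊕1⊕1⊕1⊕0⊕1⊕0 = 0
Syndrome s8…s1 = 0110 → error at position 6.
Flip position 6: 100100000111010 → 100101000111010
Read data bits from positions 3,5,6,7,9,10,11,12,13,14,15: 00100111010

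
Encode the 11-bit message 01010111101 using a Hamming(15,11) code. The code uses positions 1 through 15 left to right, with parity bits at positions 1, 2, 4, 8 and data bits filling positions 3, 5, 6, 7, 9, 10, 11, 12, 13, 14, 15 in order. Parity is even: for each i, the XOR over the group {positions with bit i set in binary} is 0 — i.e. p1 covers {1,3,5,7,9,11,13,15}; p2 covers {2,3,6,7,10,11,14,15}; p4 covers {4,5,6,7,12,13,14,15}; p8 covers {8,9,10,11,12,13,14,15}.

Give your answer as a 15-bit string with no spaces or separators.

100110110111101

Place data at non-parity positions: p1 p2 0 p4 1 0 1 p8 0 1 1 1 1 0 1
p1 (pos 1,3,5,7,9,11,13,15): XOR of data positions = 0⊕1⊕1⊕0⊕1⊕1⊕1 = 1
p2 (pos 2,3,6,7,10,11,14,15): XOR of data positions = 0⊕0⊕1⊕1⊕1⊕0⊕1 = 0
p4 (pos 4,5,6,7,12,13,14,15): XOR of data positions = 1⊕0⊕1⊕1⊕1⊕0⊕1 = 1
p8 (pos 8,9,10,11,12,13,14,15): XOR of data positions = 0⊕1⊕1⊕1⊕1⊕0⊕1 = 1
Codeword: 100110110111101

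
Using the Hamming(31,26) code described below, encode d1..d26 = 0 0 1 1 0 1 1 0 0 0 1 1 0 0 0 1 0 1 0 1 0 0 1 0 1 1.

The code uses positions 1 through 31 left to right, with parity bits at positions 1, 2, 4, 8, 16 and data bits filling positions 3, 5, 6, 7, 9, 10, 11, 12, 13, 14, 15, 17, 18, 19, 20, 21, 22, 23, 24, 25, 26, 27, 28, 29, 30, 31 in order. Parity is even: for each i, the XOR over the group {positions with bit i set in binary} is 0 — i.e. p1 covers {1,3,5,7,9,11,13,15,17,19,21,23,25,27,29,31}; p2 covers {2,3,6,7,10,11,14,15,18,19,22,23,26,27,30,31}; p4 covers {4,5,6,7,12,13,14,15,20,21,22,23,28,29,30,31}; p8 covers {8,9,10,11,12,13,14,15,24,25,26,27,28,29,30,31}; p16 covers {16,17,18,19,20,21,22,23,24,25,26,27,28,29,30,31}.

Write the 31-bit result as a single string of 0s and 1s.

Place data at non-parity positions: p1 p2 0 p4 0 1 1 p8 0 1 1 0 0 0 1 p16 1 0 0 0 1 0 1 0 1 0 0 1 0 1 1
p1 (pos 1,3,5,7,9,11,13,15,17,19,21,23,25,27,29,31): XOR of data positions = 0⊕0⊕1⊕0⊕1⊕0⊕1⊕1⊕0⊕1⊕1⊕1⊕0⊕0⊕1 = 0
p2 (pos 2,3,6,7,10,11,14,15,18,19,22,23,26,27,30,31): XOR of data positions = 0⊕1⊕1⊕1⊕1⊕0⊕1⊕0⊕0⊕0⊕1⊕0⊕0⊕1⊕1 = 0
p4 (pos 4,5,6,7,12,13,14,15,20,21,22,23,28,29,30,31): XOR of data positions = 0⊕1⊕1⊕0⊕0⊕0⊕1⊕0⊕1⊕0⊕1⊕1⊕0⊕1⊕1 = 0
p8 (pos 8,9,10,11,12,13,14,15,24,25,26,27,28,29,30,31): XOR of data positions = 0⊕1⊕1⊕0⊕0⊕0⊕1⊕0⊕1⊕0⊕0⊕1⊕0⊕1⊕1 = 1
p16 (pos 16,17,18,19,20,21,22,23,24,25,26,27,28,29,30,31): XOR of data positions = 1⊕0⊕0⊕0⊕1⊕0⊕1⊕0⊕1⊕0⊕0⊕1⊕0⊕1⊕1 = 1
Codeword: 0000011101100011100010101001011

0000011101100011100010101001011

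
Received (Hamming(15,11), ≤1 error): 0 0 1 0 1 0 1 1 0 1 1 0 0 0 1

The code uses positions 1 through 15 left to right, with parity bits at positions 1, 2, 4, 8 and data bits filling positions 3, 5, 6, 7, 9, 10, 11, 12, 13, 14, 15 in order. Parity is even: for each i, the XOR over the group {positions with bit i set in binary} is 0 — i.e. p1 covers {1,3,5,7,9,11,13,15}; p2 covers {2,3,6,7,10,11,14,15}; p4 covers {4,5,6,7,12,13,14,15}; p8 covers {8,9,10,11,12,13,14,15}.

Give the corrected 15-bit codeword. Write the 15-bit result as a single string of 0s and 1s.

001010010110001

s1 (pos 1,3,5,7,9,11,13,15): 0⊕1⊕1⊕1⊕0⊕1⊕0⊕1 = 1
s2 (pos 2,3,6,7,10,11,14,15): 0⊕1⊕0⊕1⊕1⊕1⊕0⊕1 = 1
s4 (pos 4,5,6,7,12,13,14,15): 0⊕1⊕0⊕1⊕0⊕0⊕0⊕1 = 1
s8 (pos 8,9,10,11,12,13,14,15): 1⊕0⊕1⊕1⊕0⊕0⊕0⊕1 = 0
Syndrome s8…s1 = 0111 → error at position 7.
Flip position 7: 001010110110001 → 001010010110001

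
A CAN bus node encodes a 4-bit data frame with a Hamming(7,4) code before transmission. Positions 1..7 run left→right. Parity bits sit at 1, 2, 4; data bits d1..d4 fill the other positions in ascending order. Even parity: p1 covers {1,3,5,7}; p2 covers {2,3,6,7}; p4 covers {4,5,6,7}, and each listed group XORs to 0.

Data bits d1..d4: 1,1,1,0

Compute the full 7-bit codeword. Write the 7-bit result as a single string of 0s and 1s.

0010110

Place data at non-parity positions: p1 p2 1 p4 1 1 0
p1 (pos 1,3,5,7): XOR of data positions = 1⊕1⊕0 = 0
p2 (pos 2,3,6,7): XOR of data positions = 1⊕1⊕0 = 0
p4 (pos 4,5,6,7): XOR of data positions = 1⊕1⊕0 = 0
Codeword: 0010110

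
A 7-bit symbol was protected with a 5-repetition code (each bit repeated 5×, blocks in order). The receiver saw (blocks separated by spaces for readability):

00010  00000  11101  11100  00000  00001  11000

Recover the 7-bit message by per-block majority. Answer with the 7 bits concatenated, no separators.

Block 1 (00010): 1 one → 0
Block 2 (00000): 0 ones → 0
Block 3 (11101): 4 ones → 1
Block 4 (11100): 3 ones → 1
Block 5 (00000): 0 ones → 0
Block 6 (00001): 1 one → 0
Block 7 (11000): 2 ones → 0

0011000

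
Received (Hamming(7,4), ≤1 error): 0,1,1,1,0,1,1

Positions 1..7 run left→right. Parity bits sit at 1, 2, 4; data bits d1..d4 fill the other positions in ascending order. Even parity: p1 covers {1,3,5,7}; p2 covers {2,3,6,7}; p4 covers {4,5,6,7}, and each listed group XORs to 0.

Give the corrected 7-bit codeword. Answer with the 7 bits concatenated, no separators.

s1 (pos 1,3,5,7): 0⊕1⊕0⊕1 = 0
s2 (pos 2,3,6,7): 1⊕1⊕1⊕1 = 0
s4 (pos 4,5,6,7): 1⊕0⊕1⊕1 = 1
Syndrome s4…s1 = 100 → error at position 4.
Flip position 4: 0111011 → 0110011

0110011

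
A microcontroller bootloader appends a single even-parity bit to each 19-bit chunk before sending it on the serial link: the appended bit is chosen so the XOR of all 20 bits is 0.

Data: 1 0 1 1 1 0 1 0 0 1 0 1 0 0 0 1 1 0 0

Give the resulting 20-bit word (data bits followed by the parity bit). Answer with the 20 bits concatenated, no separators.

10111010010100011001

XOR of the 19 data bits: 1⊕0⊕1⊕1⊕1⊕0⊕1⊕0⊕0⊕1⊕0⊕1⊕0⊕0⊕0⊕1⊕1⊕0⊕0 = 1
Parity bit = 1 (so all 20 bits XOR to 0).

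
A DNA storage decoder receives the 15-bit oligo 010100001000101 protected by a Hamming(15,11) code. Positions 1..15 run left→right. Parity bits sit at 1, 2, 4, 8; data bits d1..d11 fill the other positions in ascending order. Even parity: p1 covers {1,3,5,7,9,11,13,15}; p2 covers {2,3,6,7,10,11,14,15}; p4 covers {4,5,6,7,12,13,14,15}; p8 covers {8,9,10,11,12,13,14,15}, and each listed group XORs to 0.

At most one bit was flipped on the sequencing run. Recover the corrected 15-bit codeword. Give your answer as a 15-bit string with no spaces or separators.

010100001000001

s1 (pos 1,3,5,7,9,11,13,15): 0⊕0⊕0⊕0⊕1⊕0⊕1⊕1 = 1
s2 (pos 2,3,6,7,10,11,14,15): 1⊕0⊕0⊕0⊕0⊕0⊕0⊕1 = 0
s4 (pos 4,5,6,7,12,13,14,15): 1⊕0⊕0⊕0⊕0⊕1⊕0⊕1 = 1
s8 (pos 8,9,10,11,12,13,14,15): 0⊕1⊕0⊕0⊕0⊕1⊕0⊕1 = 1
Syndrome s8…s1 = 1101 → error at position 13.
Flip position 13: 010100001000101 → 010100001000001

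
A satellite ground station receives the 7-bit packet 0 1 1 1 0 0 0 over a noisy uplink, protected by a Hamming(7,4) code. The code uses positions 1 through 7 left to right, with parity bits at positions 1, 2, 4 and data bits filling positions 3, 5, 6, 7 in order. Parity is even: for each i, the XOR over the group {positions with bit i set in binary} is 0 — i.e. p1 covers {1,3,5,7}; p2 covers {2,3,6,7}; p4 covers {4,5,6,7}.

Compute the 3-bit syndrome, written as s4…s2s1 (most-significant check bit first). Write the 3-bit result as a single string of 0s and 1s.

101

s1 (pos 1,3,5,7): 0⊕1⊕0⊕0 = 1
s2 (pos 2,3,6,7): 1⊕1⊕0⊕0 = 0
s4 (pos 4,5,6,7): 1⊕0⊕0⊕0 = 1
Syndrome s4…s1 = 101 → error at position 5.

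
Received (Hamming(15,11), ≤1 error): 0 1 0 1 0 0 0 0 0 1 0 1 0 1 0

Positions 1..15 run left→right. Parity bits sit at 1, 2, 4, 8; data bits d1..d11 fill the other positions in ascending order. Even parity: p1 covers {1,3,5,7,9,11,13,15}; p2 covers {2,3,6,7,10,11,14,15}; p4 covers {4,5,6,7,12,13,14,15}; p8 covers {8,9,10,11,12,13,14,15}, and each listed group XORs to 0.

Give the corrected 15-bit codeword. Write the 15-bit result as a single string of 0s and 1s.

s1 (pos 1,3,5,7,9,11,13,15): 0⊕0⊕0⊕0⊕0⊕0⊕0⊕0 = 0
s2 (pos 2,3,6,7,10,11,14,15): 1⊕0⊕0⊕0⊕1⊕0⊕1⊕0 = 1
s4 (pos 4,5,6,7,12,13,14,15): 1⊕0⊕0⊕0⊕1⊕0⊕1⊕0 = 1
s8 (pos 8,9,10,11,12,13,14,15): 0⊕0⊕1⊕0⊕1⊕0⊕1⊕0 = 1
Syndrome s8…s1 = 1110 → error at position 14.
Flip position 14: 010100000101010 → 010100000101000

010100000101000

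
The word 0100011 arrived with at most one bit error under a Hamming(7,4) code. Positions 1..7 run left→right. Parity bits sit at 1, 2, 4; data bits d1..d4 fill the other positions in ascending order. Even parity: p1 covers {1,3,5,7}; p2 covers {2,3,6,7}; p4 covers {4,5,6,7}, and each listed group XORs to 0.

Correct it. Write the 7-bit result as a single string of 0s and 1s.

s1 (pos 1,3,5,7): 0⊕0⊕0⊕1 = 1
s2 (pos 2,3,6,7): 1⊕0⊕1⊕1 = 1
s4 (pos 4,5,6,7): 0⊕0⊕1⊕1 = 0
Syndrome s4…s1 = 011 → error at position 3.
Flip position 3: 0100011 → 0110011

0110011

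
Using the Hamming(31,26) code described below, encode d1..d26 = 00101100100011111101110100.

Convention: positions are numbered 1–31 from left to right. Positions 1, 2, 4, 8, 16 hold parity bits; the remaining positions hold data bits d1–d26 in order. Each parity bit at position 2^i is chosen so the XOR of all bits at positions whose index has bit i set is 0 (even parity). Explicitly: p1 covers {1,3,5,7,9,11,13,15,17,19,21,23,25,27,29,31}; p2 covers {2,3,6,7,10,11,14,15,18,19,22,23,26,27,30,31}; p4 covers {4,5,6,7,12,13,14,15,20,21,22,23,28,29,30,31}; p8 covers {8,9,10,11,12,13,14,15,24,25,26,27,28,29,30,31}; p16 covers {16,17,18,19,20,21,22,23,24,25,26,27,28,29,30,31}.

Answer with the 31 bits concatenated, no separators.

Place data at non-parity positions: p1 p2 0 p4 0 1 0 p8 1 1 0 0 1 0 0 p16 0 1 1 1 1 1 1 0 1 1 1 0 1 0 0
p1 (pos 1,3,5,7,9,11,13,15,17,19,21,23,25,27,29,31): XOR of data positions = 0⊕0⊕0⊕1⊕0⊕1⊕0⊕0⊕1⊕1⊕1⊕1⊕1⊕1⊕0 = 0
p2 (pos 2,3,6,7,10,11,14,15,18,19,22,23,26,27,30,31): XOR of data positions = 0⊕1⊕0⊕1⊕0⊕0⊕0⊕1⊕1⊕1⊕1⊕1⊕1⊕0⊕0 = 0
p4 (pos 4,5,6,7,12,13,14,15,20,21,22,23,28,29,30,31): XOR of data positions = 0⊕1⊕0⊕0⊕1⊕0⊕0⊕1⊕1⊕1⊕1⊕0⊕1⊕0⊕0 = 1
p8 (pos 8,9,10,11,12,13,14,15,24,25,26,27,28,29,30,31): XOR of data positions = 1⊕1⊕0⊕0⊕1⊕0⊕0⊕0⊕1⊕1⊕1⊕0⊕1⊕0⊕0 = 1
p16 (pos 16,17,18,19,20,21,22,23,24,25,26,27,28,29,30,31): XOR of data positions = 0⊕1⊕1⊕1⊕1⊕1⊕1⊕0⊕1⊕1⊕1⊕0⊕1⊕0⊕0 = 0
Codeword: 0001010111001000011111101110100

0001010111001000011111101110100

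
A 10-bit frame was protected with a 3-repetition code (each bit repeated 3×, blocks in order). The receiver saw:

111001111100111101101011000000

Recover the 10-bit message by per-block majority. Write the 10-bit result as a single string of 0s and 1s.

Block 1 (111): 3 ones → 1
Block 2 (001): 1 one → 0
Block 3 (111): 3 ones → 1
Block 4 (100): 1 one → 0
Block 5 (111): 3 ones → 1
Block 6 (101): 2 ones → 1
Block 7 (101): 2 ones → 1
Block 8 (011): 2 ones → 1
Block 9 (000): 0 ones → 0
Block 10 (000): 0 ones → 0

1010111100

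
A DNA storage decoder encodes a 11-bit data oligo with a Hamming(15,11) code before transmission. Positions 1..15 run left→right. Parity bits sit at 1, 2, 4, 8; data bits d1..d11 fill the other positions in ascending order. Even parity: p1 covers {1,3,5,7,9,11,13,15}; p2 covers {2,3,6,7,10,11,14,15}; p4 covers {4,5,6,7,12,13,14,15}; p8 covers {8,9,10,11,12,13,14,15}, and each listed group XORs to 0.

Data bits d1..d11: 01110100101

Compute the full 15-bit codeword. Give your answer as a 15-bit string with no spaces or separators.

Place data at non-parity positions: p1 p2 0 p4 1 1 1 p8 0 1 0 0 1 0 1
p1 (pos 1,3,5,7,9,11,13,15): XOR of data positions = 0⊕1⊕1⊕0⊕0⊕1⊕1 = 0
p2 (pos 2,3,6,7,10,11,14,15): XOR of data positions = 0⊕1⊕1⊕1⊕0⊕0⊕1 = 0
p4 (pos 4,5,6,7,12,13,14,15): XOR of data positions = 1⊕1⊕1⊕0⊕1⊕0⊕1 = 1
p8 (pos 8,9,10,11,12,13,14,15): XOR of data positions = 0⊕1⊕0⊕0⊕1⊕0⊕1 = 1
Codeword: 000111110100101

000111110100101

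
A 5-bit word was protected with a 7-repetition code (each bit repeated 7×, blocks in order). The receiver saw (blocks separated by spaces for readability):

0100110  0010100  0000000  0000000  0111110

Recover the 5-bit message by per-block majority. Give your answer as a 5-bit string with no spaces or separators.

00001

Block 1 (0100110): 3 ones → 0
Block 2 (0010100): 2 ones → 0
Block 3 (0000000): 0 ones → 0
Block 4 (0000000): 0 ones → 0
Block 5 (0111110): 5 ones → 1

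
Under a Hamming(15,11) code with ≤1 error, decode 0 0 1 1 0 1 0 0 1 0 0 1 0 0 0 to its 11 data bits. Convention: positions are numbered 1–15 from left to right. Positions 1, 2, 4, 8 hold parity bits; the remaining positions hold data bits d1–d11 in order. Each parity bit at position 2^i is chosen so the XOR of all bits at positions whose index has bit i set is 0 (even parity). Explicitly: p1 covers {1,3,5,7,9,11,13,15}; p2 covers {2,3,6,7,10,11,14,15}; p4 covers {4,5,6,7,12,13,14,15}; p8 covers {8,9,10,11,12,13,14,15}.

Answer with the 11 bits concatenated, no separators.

10101001000

s1 (pos 1,3,5,7,9,11,13,15): 0⊕1⊕0⊕0⊕1⊕0⊕0⊕0 = 0
s2 (pos 2,3,6,7,10,11,14,15): 0⊕1⊕1⊕0⊕0⊕0⊕0⊕0 = 0
s4 (pos 4,5,6,7,12,13,14,15): 1⊕0⊕1⊕0⊕1⊕0⊕0⊕0 = 1
s8 (pos 8,9,10,11,12,13,14,15): 0⊕1⊕0⊕0⊕1⊕0⊕0⊕0 = 0
Syndrome s8…s1 = 0100 → error at position 4.
Flip position 4: 001101001001000 → 001001001001000
Read data bits from positions 3,5,6,7,9,10,11,12,13,14,15: 10101001000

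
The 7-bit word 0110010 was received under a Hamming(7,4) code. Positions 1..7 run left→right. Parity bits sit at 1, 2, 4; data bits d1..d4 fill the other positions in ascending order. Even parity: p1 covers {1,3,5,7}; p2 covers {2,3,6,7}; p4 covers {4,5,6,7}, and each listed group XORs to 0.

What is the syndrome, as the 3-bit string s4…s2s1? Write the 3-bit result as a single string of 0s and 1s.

s1 (pos 1,3,5,7): 0⊕1⊕0⊕0 = 1
s2 (pos 2,3,6,7): 1⊕1⊕1⊕0 = 1
s4 (pos 4,5,6,7): 0⊕0⊕1⊕0 = 1
Syndrome s4…s1 = 111 → error at position 7.

111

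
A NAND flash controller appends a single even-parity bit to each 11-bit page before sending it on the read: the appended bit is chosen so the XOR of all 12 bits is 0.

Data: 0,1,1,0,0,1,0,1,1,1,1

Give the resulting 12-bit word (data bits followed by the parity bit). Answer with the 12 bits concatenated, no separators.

XOR of the 11 data bits: 0⊕1⊕1⊕0⊕0⊕1⊕0⊕1⊕1⊕1⊕1 = 1
Parity bit = 1 (so all 12 bits XOR to 0).

011001011111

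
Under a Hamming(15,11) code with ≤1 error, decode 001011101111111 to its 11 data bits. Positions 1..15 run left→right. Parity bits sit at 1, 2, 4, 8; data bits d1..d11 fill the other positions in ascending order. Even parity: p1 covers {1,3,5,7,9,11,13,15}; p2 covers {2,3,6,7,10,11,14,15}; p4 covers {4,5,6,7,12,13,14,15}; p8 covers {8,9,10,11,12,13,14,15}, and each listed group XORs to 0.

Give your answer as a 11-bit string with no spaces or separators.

11111111110

s1 (pos 1,3,5,7,9,11,13,15): 0⊕1⊕1⊕1⊕1⊕1⊕1⊕1 = 1
s2 (pos 2,3,6,7,10,11,14,15): 0⊕1⊕1⊕1⊕1⊕1⊕1⊕1 = 1
s4 (pos 4,5,6,7,12,13,14,15): 0⊕1⊕1⊕1⊕1⊕1⊕1⊕1 = 1
s8 (pos 8,9,10,11,12,13,14,15): 0⊕1⊕1⊕1⊕1⊕1⊕1⊕1 = 1
Syndrome s8…s1 = 1111 → error at position 15.
Flip position 15: 001011101111111 → 001011101111110
Read data bits from positions 3,5,6,7,9,10,11,12,13,14,15: 11111111110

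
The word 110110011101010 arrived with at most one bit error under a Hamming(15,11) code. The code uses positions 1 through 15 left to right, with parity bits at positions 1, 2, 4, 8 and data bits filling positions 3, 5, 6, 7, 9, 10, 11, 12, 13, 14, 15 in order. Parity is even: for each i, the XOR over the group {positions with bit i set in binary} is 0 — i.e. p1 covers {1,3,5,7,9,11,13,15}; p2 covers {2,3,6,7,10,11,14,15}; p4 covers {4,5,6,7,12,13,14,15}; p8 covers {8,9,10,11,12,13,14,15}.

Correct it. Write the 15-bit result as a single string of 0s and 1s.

110110011111010

s1 (pos 1,3,5,7,9,11,13,15): 1⊕0⊕1⊕0⊕1⊕0⊕0⊕0 = 1
s2 (pos 2,3,6,7,10,11,14,15): 1⊕0⊕0⊕0⊕1⊕0⊕1⊕0 = 1
s4 (pos 4,5,6,7,12,13,14,15): 1⊕1⊕0⊕0⊕1⊕0⊕1⊕0 = 0
s8 (pos 8,9,10,11,12,13,14,15): 1⊕1⊕1⊕0⊕1⊕0⊕1⊕0 = 1
Syndrome s8…s1 = 1011 → error at position 11.
Flip position 11: 110110011101010 → 110110011111010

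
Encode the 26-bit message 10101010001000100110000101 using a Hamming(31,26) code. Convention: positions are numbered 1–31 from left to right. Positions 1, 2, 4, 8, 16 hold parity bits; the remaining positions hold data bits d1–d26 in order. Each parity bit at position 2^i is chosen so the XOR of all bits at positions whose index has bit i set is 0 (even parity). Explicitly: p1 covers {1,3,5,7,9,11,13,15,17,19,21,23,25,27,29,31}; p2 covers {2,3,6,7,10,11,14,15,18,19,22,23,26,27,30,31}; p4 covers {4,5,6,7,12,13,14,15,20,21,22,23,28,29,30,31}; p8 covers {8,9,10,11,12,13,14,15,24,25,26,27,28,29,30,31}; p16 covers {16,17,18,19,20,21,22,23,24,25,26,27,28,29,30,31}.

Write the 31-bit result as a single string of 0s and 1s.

1010010010100011000100110000101

Place data at non-parity positions: p1 p2 1 p4 0 1 0 p8 1 0 1 0 0 0 1 p16 0 0 0 1 0 0 1 1 0 0 0 0 1 0 1
p1 (pos 1,3,5,7,9,11,13,15,17,19,21,23,25,27,29,31): XOR of data positions = 1⊕0⊕0⊕1⊕1⊕0⊕1⊕0⊕0⊕0⊕1⊕0⊕0⊕1⊕1 = 1
p2 (pos 2,3,6,7,10,11,14,15,18,19,22,23,26,27,30,31): XOR of data positions = 1⊕1⊕0⊕0⊕1⊕0⊕1⊕0⊕0⊕0⊕1⊕0⊕0⊕0⊕1 = 0
p4 (pos 4,5,6,7,12,13,14,15,20,21,22,23,28,29,30,31): XOR of data positions = 0⊕1⊕0⊕0⊕0⊕0⊕1⊕1⊕0⊕0⊕1⊕0⊕1⊕0⊕1 = 0
p8 (pos 8,9,10,11,12,13,14,15,24,25,26,27,28,29,30,31): XOR of data positions = 1⊕0⊕1⊕0⊕0⊕0⊕1⊕1⊕0⊕0⊕0⊕0⊕1⊕0⊕1 = 0
p16 (pos 16,17,18,19,20,21,22,23,24,25,26,27,28,29,30,31): XOR of data positions = 0⊕0⊕0⊕1⊕0⊕0⊕1⊕1⊕0⊕0⊕0⊕0⊕1⊕0⊕1 = 1
Codeword: 1010010010100011000100110000101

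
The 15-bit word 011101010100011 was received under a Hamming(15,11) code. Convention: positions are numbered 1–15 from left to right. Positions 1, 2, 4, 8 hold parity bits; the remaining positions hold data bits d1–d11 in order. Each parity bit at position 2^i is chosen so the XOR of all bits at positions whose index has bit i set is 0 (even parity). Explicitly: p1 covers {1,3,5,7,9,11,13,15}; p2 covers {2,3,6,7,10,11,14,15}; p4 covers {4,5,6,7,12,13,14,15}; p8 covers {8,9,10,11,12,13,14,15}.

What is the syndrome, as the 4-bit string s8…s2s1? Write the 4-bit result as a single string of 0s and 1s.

s1 (pos 1,3,5,7,9,11,13,15): 0⊕1⊕0⊕0⊕0⊕0⊕0⊕1 = 0
s2 (pos 2,3,6,7,10,11,14,15): 1⊕1⊕1⊕0⊕1⊕0⊕1⊕1 = 0
s4 (pos 4,5,6,7,12,13,14,15): 1⊕0⊕1⊕0⊕0⊕0⊕1⊕1 = 0
s8 (pos 8,9,10,11,12,13,14,15): 1⊕0⊕1⊕0⊕0⊕0⊕1⊕1 = 0
Syndrome s8…s1 = 0000 → no error.

0000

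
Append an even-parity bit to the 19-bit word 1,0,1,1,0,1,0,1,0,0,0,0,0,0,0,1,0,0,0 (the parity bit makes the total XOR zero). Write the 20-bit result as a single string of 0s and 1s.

10110101000000010000

XOR of the 19 data bits: 1⊕0⊕1⊕1⊕0⊕1⊕0⊕1⊕0⊕0⊕0⊕0⊕0⊕0⊕0⊕1⊕0⊕0⊕0 = 0
Parity bit = 0 (so all 20 bits XOR to 0).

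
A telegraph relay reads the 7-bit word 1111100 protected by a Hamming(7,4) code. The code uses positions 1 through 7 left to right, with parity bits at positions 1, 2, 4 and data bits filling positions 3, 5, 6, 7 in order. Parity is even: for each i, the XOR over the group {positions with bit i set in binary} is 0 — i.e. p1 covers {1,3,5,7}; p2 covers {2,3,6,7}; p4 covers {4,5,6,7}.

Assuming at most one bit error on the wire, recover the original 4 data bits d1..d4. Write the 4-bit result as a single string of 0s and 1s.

1100

s1 (pos 1,3,5,7): 1⊕1⊕1⊕0 = 1
s2 (pos 2,3,6,7): 1⊕1⊕0⊕0 = 0
s4 (pos 4,5,6,7): 1⊕1⊕0⊕0 = 0
Syndrome s4…s1 = 001 → error at position 1.
Flip position 1: 1111100 → 0111100
Read data bits from positions 3,5,6,7: 1100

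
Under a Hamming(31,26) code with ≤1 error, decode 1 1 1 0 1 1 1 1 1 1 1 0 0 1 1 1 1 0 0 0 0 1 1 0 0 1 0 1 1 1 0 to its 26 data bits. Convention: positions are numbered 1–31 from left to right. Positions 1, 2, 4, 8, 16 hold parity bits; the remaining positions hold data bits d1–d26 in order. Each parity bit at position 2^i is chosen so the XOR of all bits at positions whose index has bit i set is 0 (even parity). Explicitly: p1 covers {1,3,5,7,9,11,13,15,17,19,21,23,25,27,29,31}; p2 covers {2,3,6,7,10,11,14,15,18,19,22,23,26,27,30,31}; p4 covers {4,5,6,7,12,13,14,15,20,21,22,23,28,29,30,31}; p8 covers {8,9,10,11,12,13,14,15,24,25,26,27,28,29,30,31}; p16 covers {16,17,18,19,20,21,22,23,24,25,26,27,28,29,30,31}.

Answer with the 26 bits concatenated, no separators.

s1 (pos 1,3,5,7,9,11,13,15,17,19,21,23,25,27,29,31): 1⊕1⊕1⊕1⊕1⊕1⊕0⊕1⊕1⊕0⊕0⊕1⊕0⊕0⊕1⊕0 = 0
s2 (pos 2,3,6,7,10,11,14,15,18,19,22,23,26,27,30,31): 1⊕1⊕1⊕1⊕1⊕1⊕1⊕1⊕0⊕0⊕1⊕1⊕1⊕0⊕1⊕0 = 0
s4 (pos 4,5,6,7,12,13,14,15,20,21,22,23,28,29,30,31): 0⊕1⊕1⊕1⊕0⊕0⊕1⊕1⊕0⊕0⊕1⊕1⊕1⊕1⊕1⊕0 = 0
s8 (pos 8,9,10,11,12,13,14,15,24,25,26,27,28,29,30,31): 1⊕1⊕1⊕1⊕0⊕0⊕1⊕1⊕0⊕0⊕1⊕0⊕1⊕1⊕1⊕0 = 0
s16 (pos 16,17,18,19,20,21,22,23,24,25,26,27,28,29,30,31): 1⊕1⊕0⊕0⊕0⊕0⊕1⊕1⊕0⊕0⊕1⊕0⊕1⊕1⊕1⊕0 = 0
Syndrome s16…s1 = 00000 → no error.
Read data bits from positions 3,5,6,7,9,10,11,12,13,14,15,17,18,19,20,21,22,23,24,25,26,27,28,29,30,31: 11111110011100001100101110

11111110011100001100101110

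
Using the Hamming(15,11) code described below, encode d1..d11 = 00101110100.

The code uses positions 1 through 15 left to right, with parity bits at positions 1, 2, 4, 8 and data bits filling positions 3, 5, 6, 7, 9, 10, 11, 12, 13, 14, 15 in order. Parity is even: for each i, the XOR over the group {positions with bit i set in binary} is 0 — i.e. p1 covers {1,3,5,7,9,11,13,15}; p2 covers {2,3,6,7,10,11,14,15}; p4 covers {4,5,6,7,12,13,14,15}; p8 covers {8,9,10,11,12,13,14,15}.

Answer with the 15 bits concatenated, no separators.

110001001110100

Place data at non-parity positions: p1 p2 0 p4 0 1 0 p8 1 1 1 0 1 0 0
p1 (pos 1,3,5,7,9,11,13,15): XOR of data positions = 0⊕0⊕0⊕1⊕1⊕1⊕0 = 1
p2 (pos 2,3,6,7,10,11,14,15): XOR of data positions = 0⊕1⊕0⊕1⊕1⊕0⊕0 = 1
p4 (pos 4,5,6,7,12,13,14,15): XOR of data positions = 0⊕1⊕0⊕0⊕1⊕0⊕0 = 0
p8 (pos 8,9,10,11,12,13,14,15): XOR of data positions = 1⊕1⊕1⊕0⊕1⊕0⊕0 = 0
Codeword: 110001001110100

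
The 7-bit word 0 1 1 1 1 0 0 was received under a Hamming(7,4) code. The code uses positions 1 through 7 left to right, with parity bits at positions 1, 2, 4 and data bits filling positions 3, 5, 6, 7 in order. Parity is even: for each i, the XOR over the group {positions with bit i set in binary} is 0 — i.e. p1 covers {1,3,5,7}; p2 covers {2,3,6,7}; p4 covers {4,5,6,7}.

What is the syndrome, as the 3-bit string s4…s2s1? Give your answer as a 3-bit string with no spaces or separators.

000

s1 (pos 1,3,5,7): 0⊕1⊕1⊕0 = 0
s2 (pos 2,3,6,7): 1⊕1⊕0⊕0 = 0
s4 (pos 4,5,6,7): 1⊕1⊕0⊕0 = 0
Syndrome s4…s1 = 000 → no error.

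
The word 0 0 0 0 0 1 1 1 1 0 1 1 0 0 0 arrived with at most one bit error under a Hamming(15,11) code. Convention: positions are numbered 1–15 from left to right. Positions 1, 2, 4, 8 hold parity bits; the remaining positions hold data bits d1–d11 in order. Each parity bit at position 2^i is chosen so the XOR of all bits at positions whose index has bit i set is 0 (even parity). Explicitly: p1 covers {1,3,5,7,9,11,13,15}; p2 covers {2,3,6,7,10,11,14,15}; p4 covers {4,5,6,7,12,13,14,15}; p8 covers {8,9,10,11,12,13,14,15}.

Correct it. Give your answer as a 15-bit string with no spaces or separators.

000001011011000

s1 (pos 1,3,5,7,9,11,13,15): 0⊕0⊕0⊕1⊕1⊕1⊕0⊕0 = 1
s2 (pos 2,3,6,7,10,11,14,15): 0⊕0⊕1⊕1⊕0⊕1⊕0⊕0 = 1
s4 (pos 4,5,6,7,12,13,14,15): 0⊕0⊕1⊕1⊕1⊕0⊕0⊕0 = 1
s8 (pos 8,9,10,11,12,13,14,15): 1⊕1⊕0⊕1⊕1⊕0⊕0⊕0 = 0
Syndrome s8…s1 = 0111 → error at position 7.
Flip position 7: 000001111011000 → 000001011011000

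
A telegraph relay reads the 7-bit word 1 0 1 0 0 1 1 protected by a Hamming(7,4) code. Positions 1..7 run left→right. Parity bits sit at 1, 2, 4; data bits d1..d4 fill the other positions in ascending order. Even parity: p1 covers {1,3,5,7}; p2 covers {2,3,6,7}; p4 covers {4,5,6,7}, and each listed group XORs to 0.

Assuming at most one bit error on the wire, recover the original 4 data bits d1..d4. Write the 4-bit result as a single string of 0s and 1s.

s1 (pos 1,3,5,7): 1⊕1⊕0⊕1 = 1
s2 (pos 2,3,6,7): 0⊕1⊕1⊕1 = 1
s4 (pos 4,5,6,7): 0⊕0⊕1⊕1 = 0
Syndrome s4…s1 = 011 → error at position 3.
Flip position 3: 1010011 → 1000011
Read data bits from positions 3,5,6,7: 0011

0011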